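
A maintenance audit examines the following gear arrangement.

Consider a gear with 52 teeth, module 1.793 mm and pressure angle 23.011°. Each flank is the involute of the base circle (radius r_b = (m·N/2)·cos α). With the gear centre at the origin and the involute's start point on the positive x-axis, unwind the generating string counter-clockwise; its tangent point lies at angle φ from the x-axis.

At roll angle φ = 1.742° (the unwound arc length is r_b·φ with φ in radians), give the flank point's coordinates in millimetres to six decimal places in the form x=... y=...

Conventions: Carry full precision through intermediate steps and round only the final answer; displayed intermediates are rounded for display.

x=42.928425 y=0.000402

topology: single-mesh involute geometry — m = 1.793, N = 52
pitch radius r_p = m·N/2 = 1.793·52/2 = 46.618000
base radius r_b = r_p·cos α = 46.618000·cos 23.011° = 42.908597
roll angle φ = 1.742° = 0.03040364 rad
x = r_b·(cos φ + φ·sin φ) = 42.928425
y = r_b·(sin φ − φ·cos φ) = 0.000402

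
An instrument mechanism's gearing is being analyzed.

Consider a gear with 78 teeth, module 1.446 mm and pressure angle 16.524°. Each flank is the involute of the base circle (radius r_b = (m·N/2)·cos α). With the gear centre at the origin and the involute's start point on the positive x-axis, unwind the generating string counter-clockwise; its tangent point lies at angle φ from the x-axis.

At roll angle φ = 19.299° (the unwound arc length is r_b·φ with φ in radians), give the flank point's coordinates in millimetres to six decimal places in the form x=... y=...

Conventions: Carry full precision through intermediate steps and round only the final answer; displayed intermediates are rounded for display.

single-mesh involute tooth geometry (78T wheel at module 1.446)
pitch radius r_p = m·N/2 = 1.446·78/2 = 56.394000
base radius r_b = r_p·cos α = 56.394000·cos 16.524° = 54.064966
roll angle φ = 19.299° = 0.33683109 rad
x = r_b·(cos φ + φ·sin φ) = 57.045497
y = r_b·(sin φ − φ·cos φ) = 0.680920

x=57.045497 y=0.680920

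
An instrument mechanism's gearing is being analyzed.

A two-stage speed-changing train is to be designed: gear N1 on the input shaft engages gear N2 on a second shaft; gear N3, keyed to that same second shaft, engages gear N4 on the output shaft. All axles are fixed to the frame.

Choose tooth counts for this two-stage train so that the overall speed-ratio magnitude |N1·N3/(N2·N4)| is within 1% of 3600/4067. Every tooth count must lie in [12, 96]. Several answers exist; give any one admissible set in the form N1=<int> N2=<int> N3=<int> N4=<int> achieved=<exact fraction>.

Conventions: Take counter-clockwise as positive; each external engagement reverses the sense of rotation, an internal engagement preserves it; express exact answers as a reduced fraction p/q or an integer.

N1=40 N2=49 N3=90 N4=83 achieved=3600/4067

design class (target 3600/4067): fixed-axis compound train
target = 3600/4067 in lowest terms: an exact hit needs N1·N3 = k·3600 and N2·N4 = k·4067 for one integer k, every count in [12, 96]; additionally prefer no 1:1 stage (N1 ≠ N2, N3 ≠ N4)
k = 1: N1·N3 = 3600 = 40·90, N2·N4 = 4067 = 49·83
achieved = 40·90/(49·83) = 3600/4067; |achieved − target| = 0 ≤ 36/4067 ✓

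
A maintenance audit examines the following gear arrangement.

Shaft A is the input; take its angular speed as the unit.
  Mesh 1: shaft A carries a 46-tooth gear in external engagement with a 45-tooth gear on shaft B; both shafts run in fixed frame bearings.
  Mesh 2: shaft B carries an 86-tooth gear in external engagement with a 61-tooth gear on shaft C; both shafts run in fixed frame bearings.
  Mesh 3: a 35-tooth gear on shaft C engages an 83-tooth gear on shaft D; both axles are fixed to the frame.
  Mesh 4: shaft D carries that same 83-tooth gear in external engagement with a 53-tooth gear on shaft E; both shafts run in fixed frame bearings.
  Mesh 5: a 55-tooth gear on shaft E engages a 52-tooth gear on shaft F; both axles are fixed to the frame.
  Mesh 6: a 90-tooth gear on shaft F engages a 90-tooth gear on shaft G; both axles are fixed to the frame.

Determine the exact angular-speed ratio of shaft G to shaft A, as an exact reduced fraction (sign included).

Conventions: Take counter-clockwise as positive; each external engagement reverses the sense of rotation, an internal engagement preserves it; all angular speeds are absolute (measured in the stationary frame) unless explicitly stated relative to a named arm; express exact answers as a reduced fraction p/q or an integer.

class = fixed-axis compound train [6 meshes; 6 ratios multiply, 6 sense flips]
mesh 1 [46T→45T]: running ratio 46/45, sense −
mesh 2 [86T→61T]: running ratio 3956/2745, sense +
mesh 3 [35T→83T]: running ratio 27692/45567, sense −
mesh 4 [83T→53T]: running ratio 27692/29097, sense +
mesh 5 [55T→52T]: running ratio 380765/378261, sense −
mesh 6 [90T→90T]: running ratio 380765/378261, sense +
ω_out/ω_in = 380765/378261

380765/378261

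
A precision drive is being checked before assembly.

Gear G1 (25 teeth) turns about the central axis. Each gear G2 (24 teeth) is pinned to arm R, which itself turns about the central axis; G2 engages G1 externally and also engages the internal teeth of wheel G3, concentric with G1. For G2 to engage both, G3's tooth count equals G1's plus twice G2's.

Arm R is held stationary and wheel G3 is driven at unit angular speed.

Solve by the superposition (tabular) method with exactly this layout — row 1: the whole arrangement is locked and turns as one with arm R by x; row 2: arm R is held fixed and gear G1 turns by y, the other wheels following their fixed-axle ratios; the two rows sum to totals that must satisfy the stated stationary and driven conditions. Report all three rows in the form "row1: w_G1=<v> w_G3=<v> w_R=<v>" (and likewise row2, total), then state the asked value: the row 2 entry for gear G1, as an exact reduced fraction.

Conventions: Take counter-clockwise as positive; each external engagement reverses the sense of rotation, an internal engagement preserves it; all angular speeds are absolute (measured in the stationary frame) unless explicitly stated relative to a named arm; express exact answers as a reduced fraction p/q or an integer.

topology: planetary set — G1 25T / G2 24T / G3 73T, arm = carrier (Willis)
row 1 — lock + rotate with arm: ω_sun = ω_ring = ω_arm = x
row 2 (arm held, sun turns y): ω_ring = −(25/73)·y, ω_arm = 0
boundary: total ω_arm = x = 0 and total ω_ring = x − (25/73)·y = 1  ⇒  y = -73/25, x = 0
row 2 ring = −(25/73)·(-73/25) = 1
totals (row 1 + row 2): sun 0 + (-73/25) = -73/25, ring 0 + 1 = 1, arm 0 + 0 = 0
asked cell (row2, sun) = -73/25

row1: w_G1=0 w_G3=0 w_R=0
row2: w_G1=-73/25 w_G3=1 w_R=0
total: w_G1=-73/25 w_G3=1 w_R=0
asked value: -73/25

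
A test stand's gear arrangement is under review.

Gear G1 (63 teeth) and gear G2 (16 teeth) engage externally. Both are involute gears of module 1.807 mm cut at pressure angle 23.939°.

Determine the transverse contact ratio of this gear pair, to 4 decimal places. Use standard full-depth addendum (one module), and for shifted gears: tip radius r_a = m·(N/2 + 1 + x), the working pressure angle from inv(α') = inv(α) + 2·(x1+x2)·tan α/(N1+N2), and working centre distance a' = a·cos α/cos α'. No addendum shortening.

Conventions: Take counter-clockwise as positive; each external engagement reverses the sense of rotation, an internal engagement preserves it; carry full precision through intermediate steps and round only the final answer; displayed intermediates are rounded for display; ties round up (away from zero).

class = single-mesh tooth geometry [involute pair 63T × 16T, m = 1.807]
base radii: r_b1 = 52.024083, r_b2 = 13.212466
tip radii: r_a1 = 58.727500, r_a2 = 16.263000
no profile shift: α' = α, a' = a
action lengths: √(r_a1²−r_b1²) = 27.247276, √(r_a2²−r_b2²) = 9.482401
base pitch p_b = π·m·cos α = 5.188523
CR = (27.247276 + 9.482401 − 71.376500·sin 23.93900°)/5.188523 = 1.497088
contact ratio ≈ 1.4971

1.4971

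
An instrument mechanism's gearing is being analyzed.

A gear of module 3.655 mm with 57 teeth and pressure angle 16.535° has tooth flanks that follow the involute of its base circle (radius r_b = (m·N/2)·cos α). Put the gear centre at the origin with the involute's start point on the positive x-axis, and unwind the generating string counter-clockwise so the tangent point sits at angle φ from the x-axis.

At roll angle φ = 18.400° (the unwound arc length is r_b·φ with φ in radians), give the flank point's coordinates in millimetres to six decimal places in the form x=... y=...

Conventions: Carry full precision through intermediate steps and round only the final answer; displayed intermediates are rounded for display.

topology: single-mesh involute geometry — m = 3.655, N = 57
pitch radius r_p = m·N/2 = 3.655·57/2 = 104.167500
base radius r_b = r_p·cos α = 104.167500·cos 16.535° = 99.859764
roll angle φ = 18.400° = 0.32114058 rad
x = r_b·(cos φ + φ·sin φ) = 104.877090
y = r_b·(sin φ − φ·cos φ) = 1.091112

x=104.877090 y=1.091112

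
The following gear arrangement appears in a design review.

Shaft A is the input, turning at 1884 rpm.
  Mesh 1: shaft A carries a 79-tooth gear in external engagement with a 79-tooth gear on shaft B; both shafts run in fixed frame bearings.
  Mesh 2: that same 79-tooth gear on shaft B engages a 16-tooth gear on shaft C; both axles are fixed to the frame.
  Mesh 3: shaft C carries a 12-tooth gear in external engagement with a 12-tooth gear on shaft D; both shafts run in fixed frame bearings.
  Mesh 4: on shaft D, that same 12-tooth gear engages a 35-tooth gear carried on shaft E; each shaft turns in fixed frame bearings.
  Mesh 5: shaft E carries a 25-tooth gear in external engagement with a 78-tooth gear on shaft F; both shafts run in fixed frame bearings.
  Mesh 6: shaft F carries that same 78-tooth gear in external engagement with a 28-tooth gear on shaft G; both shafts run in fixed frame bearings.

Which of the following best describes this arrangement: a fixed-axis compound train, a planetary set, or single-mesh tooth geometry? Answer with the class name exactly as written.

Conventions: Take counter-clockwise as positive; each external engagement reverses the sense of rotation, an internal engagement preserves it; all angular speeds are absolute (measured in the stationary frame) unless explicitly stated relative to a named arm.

fixed-axis compound train

recognized (7 fixed axles, 6 meshes): fixed-axis compound train
classification: fixed-axis compound train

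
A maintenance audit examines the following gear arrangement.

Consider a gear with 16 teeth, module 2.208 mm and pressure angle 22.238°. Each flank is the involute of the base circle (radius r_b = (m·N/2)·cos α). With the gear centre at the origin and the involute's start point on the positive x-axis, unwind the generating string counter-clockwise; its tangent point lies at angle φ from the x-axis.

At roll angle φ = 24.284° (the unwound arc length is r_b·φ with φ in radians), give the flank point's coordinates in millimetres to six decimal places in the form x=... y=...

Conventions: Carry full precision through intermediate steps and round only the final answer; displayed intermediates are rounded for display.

x=17.753396 y=0.407541

class = single-mesh tooth geometry [base-circle involute, m = 2.208, 16T]
pitch radius r_p = m·N/2 = 2.208·16/2 = 17.664000
base radius r_b = r_p·cos α = 17.664000·cos 22.238° = 16.350148
roll angle φ = 24.284° = 0.42383576 rad
x = r_b·(cos φ + φ·sin φ) = 17.753396
y = r_b·(sin φ − φ·cos φ) = 0.407541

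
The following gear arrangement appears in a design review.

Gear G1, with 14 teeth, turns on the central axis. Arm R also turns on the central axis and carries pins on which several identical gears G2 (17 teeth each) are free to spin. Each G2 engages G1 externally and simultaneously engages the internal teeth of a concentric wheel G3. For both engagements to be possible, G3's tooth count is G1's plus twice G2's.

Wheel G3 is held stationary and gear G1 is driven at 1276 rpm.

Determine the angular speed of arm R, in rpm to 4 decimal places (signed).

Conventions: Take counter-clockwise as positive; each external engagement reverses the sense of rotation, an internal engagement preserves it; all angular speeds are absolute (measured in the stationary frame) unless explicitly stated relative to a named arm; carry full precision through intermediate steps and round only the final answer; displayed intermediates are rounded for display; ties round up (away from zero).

+288.1290 rpm

class = planetary set [G3 = 14+2·17 = 48; Willis about the carrier]
normalise by the input: solve with ω_sun = 1, then scale by 1276 rpm
ring teeth: 14 + 2·17 = 48
14(ω_sun−ω_arm) = −48(ω_ring−ω_arm),  ω_ring = 0, ω_sun = 1
14(1−ω_arm) = −48(0−ω_arm)  ⇒  62·ω_arm = 14  ⇒  ω_arm = 7/31
scale: ω_arm = 7/31 × 1276 rpm = +288.1290 rpm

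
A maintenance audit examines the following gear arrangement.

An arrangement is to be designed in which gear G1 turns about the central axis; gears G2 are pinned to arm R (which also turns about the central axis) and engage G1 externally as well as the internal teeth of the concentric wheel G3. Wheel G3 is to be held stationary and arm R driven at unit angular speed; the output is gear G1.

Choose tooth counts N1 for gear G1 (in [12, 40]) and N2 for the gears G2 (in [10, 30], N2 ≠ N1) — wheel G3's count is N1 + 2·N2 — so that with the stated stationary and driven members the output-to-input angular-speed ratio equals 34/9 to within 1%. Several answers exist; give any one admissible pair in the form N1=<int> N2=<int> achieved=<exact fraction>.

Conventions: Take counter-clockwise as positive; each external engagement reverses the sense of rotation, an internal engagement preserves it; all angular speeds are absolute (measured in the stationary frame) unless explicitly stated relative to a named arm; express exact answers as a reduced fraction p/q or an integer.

N1=18 N2=16 achieved=34/9

topology: planetary set — design target 34/9, arm = carrier (Willis)
Willis with ω_ring = 0: ω_sun/ω_arm = (N1+N3)/N1; set equal to 34/9  ⇒  N3/N1 = 34/9 − 1 = 25/9
N3 = N1 + 2·N2  ⇒  N2/N1 = (N3/N1 − 1)/2 = (25/9 − 1)/2 = 8/9
smallest multiple with N1 ≥ 12 and N2 ≥ 10: k = 2  ⇒  N1 = 2·9 = 18, N2 = 2·8 = 16 (N1 ≤ 40, N2 ≤ 30, N2 ≠ N1 ✓), N3 = 18 + 2·16 = 50
check: (N1+N3)/N1 with N1 = 18, N3 = 50 gives 34/9; |achieved − target| = 0 ≤ 17/450 ✓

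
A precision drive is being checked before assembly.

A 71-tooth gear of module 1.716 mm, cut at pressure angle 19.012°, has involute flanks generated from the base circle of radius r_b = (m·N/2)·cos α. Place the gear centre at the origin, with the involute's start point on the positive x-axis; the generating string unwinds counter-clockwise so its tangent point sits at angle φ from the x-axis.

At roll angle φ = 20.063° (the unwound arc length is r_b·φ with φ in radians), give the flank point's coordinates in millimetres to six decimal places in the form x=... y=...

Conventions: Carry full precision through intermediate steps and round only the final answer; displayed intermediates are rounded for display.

x=61.018466 y=0.814232

class = single-mesh tooth geometry [base-circle involute, m = 1.716, 71T]
pitch radius r_p = m·N/2 = 1.716·71/2 = 60.918000
base radius r_b = r_p·cos α = 60.918000·cos 19.012° = 57.594946
roll angle φ = 20.063° = 0.35016541 rad
x = r_b·(cos φ + φ·sin φ) = 61.018466
y = r_b·(sin φ − φ·cos φ) = 0.814232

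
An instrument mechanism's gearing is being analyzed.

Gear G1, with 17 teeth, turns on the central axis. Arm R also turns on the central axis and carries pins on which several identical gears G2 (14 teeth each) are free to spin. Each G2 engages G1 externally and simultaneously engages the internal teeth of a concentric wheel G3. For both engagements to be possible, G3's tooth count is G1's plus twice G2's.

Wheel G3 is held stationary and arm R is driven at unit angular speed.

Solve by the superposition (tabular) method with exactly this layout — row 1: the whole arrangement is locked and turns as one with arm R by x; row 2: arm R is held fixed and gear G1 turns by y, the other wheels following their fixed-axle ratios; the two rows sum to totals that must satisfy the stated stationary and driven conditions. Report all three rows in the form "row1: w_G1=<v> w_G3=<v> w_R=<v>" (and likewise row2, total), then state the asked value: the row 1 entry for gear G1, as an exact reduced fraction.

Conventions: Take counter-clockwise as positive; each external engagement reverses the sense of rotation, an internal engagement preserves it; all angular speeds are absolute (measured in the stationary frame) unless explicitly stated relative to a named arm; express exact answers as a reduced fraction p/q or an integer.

row1: w_G1=1 w_G3=1 w_R=1
row2: w_G1=45/17 w_G3=-1 w_R=0
total: w_G1=62/17 w_G3=0 w_R=1
asked value: 1

topology: planetary set — G1 17T / G2 14T / G3 45T, arm = carrier (Willis)
row 1 — lock + rotate with arm: ω_sun = ω_ring = ω_arm = x
row 2: sun turns y, ring = −(17/45)·y, arm 0
boundary: total ω_ring = x − (17/45)·y = 0 and total ω_arm = x = 1  ⇒  y = 45/17, x = 1
row 2 ring = −(17/45)·45/17 = -1
totals (row 1 + row 2): sun 1 + 45/17 = 62/17, ring 1 + (-1) = 0, arm 1 + 0 = 1
asked cell (row1, sun) = 1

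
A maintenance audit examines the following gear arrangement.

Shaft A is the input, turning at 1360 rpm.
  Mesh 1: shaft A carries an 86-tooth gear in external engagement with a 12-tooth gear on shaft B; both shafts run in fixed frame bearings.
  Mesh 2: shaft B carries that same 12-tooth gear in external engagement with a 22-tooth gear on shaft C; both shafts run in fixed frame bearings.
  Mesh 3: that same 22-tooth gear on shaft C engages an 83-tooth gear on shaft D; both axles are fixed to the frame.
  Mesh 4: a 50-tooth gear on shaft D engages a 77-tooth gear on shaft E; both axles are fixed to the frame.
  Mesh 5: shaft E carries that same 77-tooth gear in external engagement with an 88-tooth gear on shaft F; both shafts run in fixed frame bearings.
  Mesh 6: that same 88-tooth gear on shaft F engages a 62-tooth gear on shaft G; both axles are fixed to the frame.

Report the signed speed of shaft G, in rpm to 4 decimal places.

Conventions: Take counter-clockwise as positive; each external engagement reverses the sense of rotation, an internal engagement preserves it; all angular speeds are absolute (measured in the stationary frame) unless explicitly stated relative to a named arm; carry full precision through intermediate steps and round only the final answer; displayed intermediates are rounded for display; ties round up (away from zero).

topology: fixed-axis compound train — 6 meshes, A→G
mesh 1 [86T→12T]: ω = 1360.0000×86/12 = 9746.6667 rpm, sense flips to −
mesh 2 [12T→22T]: ω = 9746.6667×12/22 = 5316.3636 rpm, sense flips to +
mesh 3 [22T→83T]: ω = 5316.3636×22/83 = 1409.1566 rpm, sense flips to −
mesh 4 [50T→77T]: ω = 1409.1566×50/77 = 915.0368 rpm, sense flips to +
mesh 5 [77T→88T]: ω = 915.0368×77/88 = 800.6572 rpm, sense flips to −
mesh 6 [88T→62T]: ω = 800.6572×88/62 = 1136.4166 rpm, sense flips to +
signed output speed = +1136.4166 rpm

+1136.4166 rpm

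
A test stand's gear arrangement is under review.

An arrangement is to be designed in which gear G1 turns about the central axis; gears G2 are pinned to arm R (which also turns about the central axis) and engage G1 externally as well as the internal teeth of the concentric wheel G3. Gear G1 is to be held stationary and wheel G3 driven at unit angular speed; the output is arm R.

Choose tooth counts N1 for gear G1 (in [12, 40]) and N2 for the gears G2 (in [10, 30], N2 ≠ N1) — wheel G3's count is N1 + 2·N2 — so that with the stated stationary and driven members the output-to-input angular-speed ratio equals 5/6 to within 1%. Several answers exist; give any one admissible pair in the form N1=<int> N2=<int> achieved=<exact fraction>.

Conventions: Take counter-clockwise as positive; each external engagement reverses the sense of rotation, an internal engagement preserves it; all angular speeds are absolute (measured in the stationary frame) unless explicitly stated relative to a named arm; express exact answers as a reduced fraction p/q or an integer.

planetary set to be sized for 5/6 (Willis relation)
Willis with ω_sun = 0: ω_arm/ω_ring = N3/(N1+N3); set equal to 5/6  ⇒  N3/N1 = (5/6)/(1 − 5/6) = 5
N3 = N1 + 2·N2  ⇒  N2/N1 = (N3/N1 − 1)/2 = (5 − 1)/2 = 2
smallest multiple with N1 ≥ 12 and N2 ≥ 10: k = 12  ⇒  N1 = 12·1 = 12, N2 = 12·2 = 24 (N1 ≤ 40, N2 ≤ 30, N2 ≠ N1 ✓), N3 = 12 + 2·24 = 60
check: N3/(N1+N3) with N1 = 12, N3 = 60 gives 5/6; |achieved − target| = 0 ≤ 1/120 ✓

N1=12 N2=24 achieved=5/6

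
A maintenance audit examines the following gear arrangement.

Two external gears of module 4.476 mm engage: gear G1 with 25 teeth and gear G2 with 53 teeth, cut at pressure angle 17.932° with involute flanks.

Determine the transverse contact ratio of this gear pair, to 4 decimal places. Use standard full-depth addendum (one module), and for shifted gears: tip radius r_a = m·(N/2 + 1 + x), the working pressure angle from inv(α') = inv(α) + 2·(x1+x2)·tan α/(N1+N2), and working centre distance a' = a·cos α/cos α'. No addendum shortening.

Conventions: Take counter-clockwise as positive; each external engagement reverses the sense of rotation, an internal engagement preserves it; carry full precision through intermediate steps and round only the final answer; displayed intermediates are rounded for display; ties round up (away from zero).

1.7937

recognized (one external pair, fixed centres): single-mesh tooth geometry, m = 4.476, N1 = 25, N2 = 53
base radii: r_b1 = 53.232094, r_b2 = 112.852040
tip radii: r_a1 = 60.426000, r_a2 = 123.090000
no profile shift: α' = α, a' = a
action lengths: √(r_a1²−r_b1²) = 28.594503, √(r_a2²−r_b2²) = 49.148400
base pitch p_b = π·m·cos α = 13.378684
CR = (28.594503 + 49.148400 − 174.564000·sin 17.93200°)/13.378684 = 1.793654
contact ratio ≈ 1.7937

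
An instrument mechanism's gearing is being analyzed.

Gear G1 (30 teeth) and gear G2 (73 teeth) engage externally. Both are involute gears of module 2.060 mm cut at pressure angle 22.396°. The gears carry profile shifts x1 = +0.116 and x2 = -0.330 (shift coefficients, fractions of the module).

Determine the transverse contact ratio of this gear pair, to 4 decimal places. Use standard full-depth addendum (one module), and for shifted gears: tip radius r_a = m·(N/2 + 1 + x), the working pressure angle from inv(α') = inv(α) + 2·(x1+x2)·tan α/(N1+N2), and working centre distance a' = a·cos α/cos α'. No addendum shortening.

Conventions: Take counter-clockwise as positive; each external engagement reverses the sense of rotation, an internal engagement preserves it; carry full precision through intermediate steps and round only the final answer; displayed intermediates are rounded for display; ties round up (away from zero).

1.6332

recognized (one external pair, fixed centres): single-mesh tooth geometry, m = 2.060, N1 = 30, N2 = 73
base radii: r_b1 = 28.569294, r_b2 = 69.518616
tip radii: r_a1 = 33.198960, r_a2 = 76.570200
inv(α') = inv(22.396°) + 2·(+0.116-0.330)·tan α/(30+73) = 0.01949228  ⇒  α' = 21.80093°
a' = a·cos α / cos α' = 106.0900·cos 22.396°/cos 21.80093° = 105.643558
action lengths: √(r_a1²−r_b1²) = 16.910540, √(r_a2²−r_b2²) = 32.096067
base pitch p_b = π·m·cos α = 5.983539
CR = (16.910540 + 32.096067 − 105.643558·sin 21.80093°)/5.983539 = 1.633214
contact ratio ≈ 1.6332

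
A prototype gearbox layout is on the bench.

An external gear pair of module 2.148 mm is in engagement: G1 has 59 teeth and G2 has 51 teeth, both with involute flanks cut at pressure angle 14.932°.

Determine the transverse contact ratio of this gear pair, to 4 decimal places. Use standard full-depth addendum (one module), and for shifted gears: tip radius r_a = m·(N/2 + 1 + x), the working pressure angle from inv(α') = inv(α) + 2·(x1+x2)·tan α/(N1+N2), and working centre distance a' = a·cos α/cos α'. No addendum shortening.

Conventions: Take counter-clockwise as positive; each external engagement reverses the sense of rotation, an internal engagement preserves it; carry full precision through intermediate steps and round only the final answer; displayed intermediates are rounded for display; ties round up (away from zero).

2.1204

recognized (one external pair, fixed centres): single-mesh tooth geometry, m = 2.148, N1 = 59, N2 = 51
base radii: r_b1 = 61.226277, r_b2 = 52.924409
tip radii: r_a1 = 65.514000, r_a2 = 56.922000
no profile shift: α' = α, a' = a
action lengths: √(r_a1²−r_b1²) = 23.311525, √(r_a2²−r_b2²) = 20.955214
base pitch p_b = π·m·cos α = 6.520272
CR = (23.311525 + 20.955214 − 118.140000·sin 14.93200°)/6.520272 = 2.120358
contact ratio ≈ 2.1204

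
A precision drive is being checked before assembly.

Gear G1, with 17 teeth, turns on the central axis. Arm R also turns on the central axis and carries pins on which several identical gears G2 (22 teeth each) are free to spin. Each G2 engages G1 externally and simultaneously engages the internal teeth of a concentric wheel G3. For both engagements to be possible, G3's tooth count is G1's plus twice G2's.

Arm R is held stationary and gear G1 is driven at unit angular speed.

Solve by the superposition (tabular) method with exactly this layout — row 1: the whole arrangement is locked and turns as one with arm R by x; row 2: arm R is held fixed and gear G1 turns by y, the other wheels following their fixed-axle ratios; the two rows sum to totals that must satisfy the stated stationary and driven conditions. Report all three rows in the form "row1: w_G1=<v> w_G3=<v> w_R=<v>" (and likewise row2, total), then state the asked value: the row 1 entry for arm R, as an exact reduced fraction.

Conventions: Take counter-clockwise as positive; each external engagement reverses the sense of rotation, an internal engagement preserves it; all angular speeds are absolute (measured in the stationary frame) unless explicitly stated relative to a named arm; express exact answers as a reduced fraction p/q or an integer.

topology: planetary set — G1 17T / G2 22T / G3 61T, arm = carrier (Willis)
row 1 (train locked, turned with arm): all members turn x
row 2 (arm held, sun turns y): ω_ring = −(17/61)·y, ω_arm = 0
boundary: total ω_arm = x = 0 and total ω_sun = x + y = 1  ⇒  y = 1, x = 0
row 2 ring = −(17/61)·1 = -17/61
totals (row 1 + row 2): sun 0 + 1 = 1, ring 0 + (-17/61) = -17/61, arm 0 + 0 = 0
asked cell (row1, arm) = 0

row1: w_G1=0 w_G3=0 w_R=0
row2: w_G1=1 w_G3=-17/61 w_R=0
total: w_G1=1 w_G3=-17/61 w_R=0
asked value: 0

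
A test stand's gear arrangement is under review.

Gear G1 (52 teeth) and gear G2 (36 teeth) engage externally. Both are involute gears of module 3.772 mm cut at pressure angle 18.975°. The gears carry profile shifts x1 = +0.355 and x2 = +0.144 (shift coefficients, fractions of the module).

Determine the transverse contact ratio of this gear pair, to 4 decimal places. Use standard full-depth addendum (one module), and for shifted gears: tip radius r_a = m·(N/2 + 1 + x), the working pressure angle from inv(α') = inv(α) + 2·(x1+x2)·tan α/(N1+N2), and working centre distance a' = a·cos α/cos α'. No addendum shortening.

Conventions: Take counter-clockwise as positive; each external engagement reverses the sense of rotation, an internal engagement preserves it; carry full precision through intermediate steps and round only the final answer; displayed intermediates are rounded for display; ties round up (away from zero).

class = single-mesh tooth geometry [involute pair 52T × 36T, m = 3.772]
base radii: r_b1 = 92.742821, r_b2 = 64.206568
tip radii: r_a1 = 103.183060, r_a2 = 72.211168
inv(α') = inv(18.975°) + 2·(+0.355+0.144)·tan α/(52+36) = 0.01656285  ⇒  α' = 20.69096°
a' = a·cos α / cos α' = 165.9680·cos 18.975°/cos 20.69096° = 167.770635
action lengths: √(r_a1²−r_b1²) = 45.227349, √(r_a2²−r_b2²) = 33.044960
base pitch p_b = π·m·cos α = 11.206160
CR = (45.227349 + 33.044960 − 167.770635·sin 20.69096°)/11.206160 = 1.694993
contact ratio ≈ 1.6950

1.6950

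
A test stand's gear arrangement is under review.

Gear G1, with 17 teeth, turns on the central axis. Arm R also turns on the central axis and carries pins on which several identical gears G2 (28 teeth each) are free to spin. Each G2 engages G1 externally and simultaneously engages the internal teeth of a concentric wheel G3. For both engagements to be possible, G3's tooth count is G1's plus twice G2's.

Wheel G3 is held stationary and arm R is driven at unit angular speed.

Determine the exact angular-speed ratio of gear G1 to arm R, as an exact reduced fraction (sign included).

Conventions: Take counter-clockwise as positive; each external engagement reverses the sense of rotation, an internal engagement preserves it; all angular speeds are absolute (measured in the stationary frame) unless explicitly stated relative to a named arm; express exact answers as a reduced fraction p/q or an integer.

recognized (axles ride arm R): planetary set, 17/28/73 teeth
ring teeth: 17 + 2·28 = 73
17(ω_sun−ω_arm) = −73(ω_ring−ω_arm),  ω_ring = 0, ω_arm = 1
ω_sun = 1 − (73/17)(0−1) = 90/17
ω_out/ω_in = 90/17

90/17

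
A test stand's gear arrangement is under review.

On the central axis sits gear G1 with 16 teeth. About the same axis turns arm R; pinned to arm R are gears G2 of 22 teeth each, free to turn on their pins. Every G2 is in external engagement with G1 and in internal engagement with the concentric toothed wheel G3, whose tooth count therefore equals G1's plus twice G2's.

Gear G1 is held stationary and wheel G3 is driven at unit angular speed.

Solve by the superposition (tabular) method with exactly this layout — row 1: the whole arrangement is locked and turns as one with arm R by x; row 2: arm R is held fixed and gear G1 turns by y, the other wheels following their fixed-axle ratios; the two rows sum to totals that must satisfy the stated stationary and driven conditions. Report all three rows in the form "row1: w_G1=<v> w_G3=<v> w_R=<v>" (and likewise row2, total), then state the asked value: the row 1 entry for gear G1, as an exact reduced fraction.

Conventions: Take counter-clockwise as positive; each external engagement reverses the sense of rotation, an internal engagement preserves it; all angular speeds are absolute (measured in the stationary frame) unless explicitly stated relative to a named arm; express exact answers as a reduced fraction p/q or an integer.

row1: w_G1=15/19 w_G3=15/19 w_R=15/19
row2: w_G1=-15/19 w_G3=4/19 w_R=0
total: w_G1=0 w_G3=1 w_R=15/19
asked value: 15/19

planetary set (16T centre, 22T on arm, 60T internal) — Willis relation
superposition row 1 [locked train]: every member turns x
row 2 (arm held, sun turns y): ω_ring = −(16/60)·y, ω_arm = 0
boundary: total ω_sun = x + y = 0 and total ω_ring = x − (16/60)·y = 1  ⇒  y = -15/19, x = 15/19
row 2 ring = −(16/60)·(-15/19) = 4/19
totals (row 1 + row 2): sun 15/19 + (-15/19) = 0, ring 15/19 + 4/19 = 1, arm 15/19 + 0 = 15/19
asked cell (row1, sun) = 15/19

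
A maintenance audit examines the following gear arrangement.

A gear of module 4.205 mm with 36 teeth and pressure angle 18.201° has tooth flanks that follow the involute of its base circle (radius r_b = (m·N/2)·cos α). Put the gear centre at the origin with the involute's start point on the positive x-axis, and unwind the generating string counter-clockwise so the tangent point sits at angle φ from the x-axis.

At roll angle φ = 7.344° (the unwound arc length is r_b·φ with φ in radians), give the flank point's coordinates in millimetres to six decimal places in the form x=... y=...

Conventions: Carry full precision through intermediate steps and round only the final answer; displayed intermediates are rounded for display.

class = single-mesh tooth geometry [base-circle involute, m = 4.205, 36T]
pitch radius r_p = m·N/2 = 4.205·36/2 = 75.690000
base radius r_b = r_p·cos α = 75.690000·cos 18.201° = 71.902972
roll angle φ = 7.344° = 0.12817698 rad
x = r_b·(cos φ + φ·sin φ) = 72.491207
y = r_b·(sin φ − φ·cos φ) = 0.050390

x=72.491207 y=0.050390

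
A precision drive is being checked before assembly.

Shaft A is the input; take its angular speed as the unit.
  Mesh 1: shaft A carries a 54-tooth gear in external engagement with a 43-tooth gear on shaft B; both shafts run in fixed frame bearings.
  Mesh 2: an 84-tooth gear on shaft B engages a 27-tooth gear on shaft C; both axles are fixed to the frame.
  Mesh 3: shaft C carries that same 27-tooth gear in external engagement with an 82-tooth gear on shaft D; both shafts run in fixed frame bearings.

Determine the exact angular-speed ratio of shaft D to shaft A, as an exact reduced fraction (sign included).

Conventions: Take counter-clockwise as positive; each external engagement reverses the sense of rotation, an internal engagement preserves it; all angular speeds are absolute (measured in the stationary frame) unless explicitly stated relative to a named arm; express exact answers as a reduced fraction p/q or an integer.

class = fixed-axis compound train [3 meshes; 3 ratios multiply, 3 sense flips]
mesh 1 [54T→43T]: running ratio 54/43, sense −
mesh 2 [84T→27T]: running ratio 168/43, sense +
mesh 3 [27T→82T]: running ratio 2268/1763, sense −
ω_out/ω_in = -2268/1763

-2268/1763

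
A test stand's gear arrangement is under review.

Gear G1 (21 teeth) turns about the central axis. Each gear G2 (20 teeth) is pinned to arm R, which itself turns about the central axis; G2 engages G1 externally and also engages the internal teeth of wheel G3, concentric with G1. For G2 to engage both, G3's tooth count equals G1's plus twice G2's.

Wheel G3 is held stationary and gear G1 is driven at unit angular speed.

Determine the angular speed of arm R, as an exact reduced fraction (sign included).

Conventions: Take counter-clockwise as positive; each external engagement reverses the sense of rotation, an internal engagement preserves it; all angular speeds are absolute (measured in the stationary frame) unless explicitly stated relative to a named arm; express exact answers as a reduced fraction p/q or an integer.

21/82

recognized (axles ride arm R): planetary set, 21/20/61 teeth
ring teeth: 21 + 2·20 = 61
21(ω_sun−ω_arm) = −61(ω_ring−ω_arm),  ω_ring = 0, ω_sun = 1
21(1−ω_arm) = −61(0−ω_arm)  ⇒  82·ω_arm = 21  ⇒  ω_arm = 21/82
exact speed ratio = 21/82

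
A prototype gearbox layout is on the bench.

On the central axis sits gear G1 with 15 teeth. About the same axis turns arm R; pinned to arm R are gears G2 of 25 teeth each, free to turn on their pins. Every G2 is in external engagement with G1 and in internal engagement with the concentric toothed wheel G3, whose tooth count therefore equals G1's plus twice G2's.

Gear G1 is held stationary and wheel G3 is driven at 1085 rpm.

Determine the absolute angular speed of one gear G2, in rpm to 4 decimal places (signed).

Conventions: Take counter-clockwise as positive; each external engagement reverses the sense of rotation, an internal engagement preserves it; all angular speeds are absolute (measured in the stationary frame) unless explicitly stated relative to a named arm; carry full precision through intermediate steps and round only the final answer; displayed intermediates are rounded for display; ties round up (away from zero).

+1410.5000 rpm

recognized (axles ride arm R): planetary set, 15/25/65 teeth
normalise by the input: solve with ω_ring = 1, then scale by 1085 rpm
ring teeth: 15 + 2·25 = 65
15(ω_sun−ω_arm) = −65(ω_ring−ω_arm),  ω_sun = 0, ω_ring = 1
15(0−ω_arm) = −65(1−ω_arm)  ⇒  80·ω_arm = 65  ⇒  ω_arm = 13/16
sun–planet mesh: 15·(0−13/16) = −25·(ω_p−ω_arm)  ⇒  ω_p−ω_arm = 39/80
ω_p = 13/16 + 39/80 = 13/10
scale: ω_p = 13/10 × 1085 rpm = +1410.5000 rpm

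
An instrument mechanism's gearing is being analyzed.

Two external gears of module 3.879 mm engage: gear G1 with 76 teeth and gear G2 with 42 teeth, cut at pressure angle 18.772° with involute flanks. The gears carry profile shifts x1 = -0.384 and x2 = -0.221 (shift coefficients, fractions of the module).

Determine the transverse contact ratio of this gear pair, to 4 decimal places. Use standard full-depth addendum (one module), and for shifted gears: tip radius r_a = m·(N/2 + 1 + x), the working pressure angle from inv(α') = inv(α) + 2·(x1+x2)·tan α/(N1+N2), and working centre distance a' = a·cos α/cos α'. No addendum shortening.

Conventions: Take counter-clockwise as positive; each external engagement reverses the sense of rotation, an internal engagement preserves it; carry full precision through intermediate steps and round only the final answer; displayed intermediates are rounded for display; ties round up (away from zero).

topology: single-mesh involute geometry — m = 3.879, 76T/42T pair
base radii: r_b1 = 139.561192, r_b2 = 77.125922
tip radii: r_a1 = 149.791464, r_a2 = 84.480741
inv(α') = inv(18.772°) + 2·(-0.384-0.221)·tan α/(76+42) = 0.00876409  ⇒  α' = 16.83863°
a' = a·cos α / cos α' = 228.8610·cos 18.772°/cos 16.83863° = 226.393881
action lengths: √(r_a1²−r_b1²) = 54.407320, √(r_a2²−r_b2²) = 34.475902
base pitch p_b = π·m·cos α = 11.538011
CR = (54.407320 + 34.475902 − 226.393881·sin 16.83863°)/11.538011 = 2.019594
contact ratio ≈ 2.0196

2.0196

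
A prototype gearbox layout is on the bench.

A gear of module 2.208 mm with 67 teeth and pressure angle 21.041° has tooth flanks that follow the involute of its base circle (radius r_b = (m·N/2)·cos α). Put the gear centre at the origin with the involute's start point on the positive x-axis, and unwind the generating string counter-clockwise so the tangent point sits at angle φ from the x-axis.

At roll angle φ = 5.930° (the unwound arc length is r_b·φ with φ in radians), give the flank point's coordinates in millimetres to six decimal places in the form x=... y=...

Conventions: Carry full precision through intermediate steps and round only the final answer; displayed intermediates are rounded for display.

class = single-mesh tooth geometry [base-circle involute, m = 2.208, 67T]
pitch radius r_p = m·N/2 = 2.208·67/2 = 73.968000
base radius r_b = r_p·cos α = 73.968000·cos 21.041° = 69.036091
roll angle φ = 5.930° = 0.10349802 rad
x = r_b·(cos φ + φ·sin φ) = 69.404853
y = r_b·(sin φ − φ·cos φ) = 0.025485

x=69.404853 y=0.025485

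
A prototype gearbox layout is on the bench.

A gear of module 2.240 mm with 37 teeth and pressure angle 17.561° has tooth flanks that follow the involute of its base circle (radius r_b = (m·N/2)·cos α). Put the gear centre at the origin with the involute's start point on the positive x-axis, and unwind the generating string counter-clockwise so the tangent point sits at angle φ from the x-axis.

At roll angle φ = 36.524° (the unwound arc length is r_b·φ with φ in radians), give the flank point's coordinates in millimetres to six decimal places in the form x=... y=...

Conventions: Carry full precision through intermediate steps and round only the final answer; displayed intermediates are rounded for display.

class = single-mesh tooth geometry [base-circle involute, m = 2.240, 37T]
pitch radius r_p = m·N/2 = 2.240·37/2 = 41.440000
base radius r_b = r_p·cos α = 41.440000·cos 17.561° = 39.508741
roll angle φ = 36.524° = 0.63746406 rad
x = r_b·(cos φ + φ·sin φ) = 46.738856
y = r_b·(sin φ − φ·cos φ) = 3.274819

x=46.738856 y=3.274819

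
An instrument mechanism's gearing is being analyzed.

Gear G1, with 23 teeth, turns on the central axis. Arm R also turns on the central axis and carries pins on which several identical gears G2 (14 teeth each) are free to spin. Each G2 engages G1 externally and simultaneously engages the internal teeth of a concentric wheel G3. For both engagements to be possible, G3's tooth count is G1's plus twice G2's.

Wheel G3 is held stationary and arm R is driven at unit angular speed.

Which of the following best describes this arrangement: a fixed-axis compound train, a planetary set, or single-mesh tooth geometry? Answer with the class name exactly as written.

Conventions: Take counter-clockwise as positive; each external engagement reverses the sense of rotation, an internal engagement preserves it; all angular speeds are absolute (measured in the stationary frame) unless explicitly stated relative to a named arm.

planetary set

planetary set (23T centre, 14T on arm, 51T internal) — Willis relation
classification: planetary set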